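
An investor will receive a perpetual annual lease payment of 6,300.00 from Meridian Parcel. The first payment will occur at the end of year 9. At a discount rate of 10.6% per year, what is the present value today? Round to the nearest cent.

26545.67

Value at end of year 8: C / r = 6,300.00 / 0.106 = 59,433.9623
Discount to today: PV = 59,433.9623 / (1 + 0.106)^8 = 59,433.9623 / 2.238933 = 26,545.67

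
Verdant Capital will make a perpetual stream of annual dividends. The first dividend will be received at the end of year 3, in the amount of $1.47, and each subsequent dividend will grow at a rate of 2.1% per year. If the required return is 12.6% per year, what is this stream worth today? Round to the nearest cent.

Value at end of year 2: C₁ / (r − g) = $1.47 / (0.126 − 0.021) = $14.0000
Discount to today: PV = $14.0000 / (1 + 0.126)^2 = $14.0000 / 1.267876 = $11.04

$11.04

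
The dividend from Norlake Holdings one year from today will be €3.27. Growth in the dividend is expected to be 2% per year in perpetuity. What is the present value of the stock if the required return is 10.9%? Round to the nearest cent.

€36.74

Growing perpetuity: P = D₁ / (r − g) = €3.2700 / (0.109 − 0.02) = €36.74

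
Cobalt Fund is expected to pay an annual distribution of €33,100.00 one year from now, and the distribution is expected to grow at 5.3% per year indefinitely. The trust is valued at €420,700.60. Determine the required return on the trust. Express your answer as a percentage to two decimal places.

13.17%

P = D₁/(r − g) ⇒ r = D₁/P + g = €33,100.0000/€420,700.60 + 0.053 = 0.078678 + 0.053 = 0.131678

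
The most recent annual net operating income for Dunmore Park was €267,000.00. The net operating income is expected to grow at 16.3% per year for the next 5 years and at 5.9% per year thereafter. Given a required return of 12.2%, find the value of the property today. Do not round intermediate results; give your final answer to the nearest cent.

€6859008.97

D_1 = 310521.00000
D_2 = 361135.92300
D_3 = 420001.07845
D_4 = 488461.25424
D_5 = 568080.43868
Terminal value at year 5: TV = D_5×(1+g_2)/(r−g_2) = 601597.18456/0.063 = 9549161.65966
P_0 = D_1/(1+r)^1 + D_2/(1+r)^2 + D_3/(1+r)^3 + D_4/(1+r)^4 + D_5/(1+r)^5 + TV/(1+r)^5
    = 276756.68449 + 286869.89667 + 297352.66473 + 308218.49294 + 319481.37905 + 5370329.84781 = 6859008.96570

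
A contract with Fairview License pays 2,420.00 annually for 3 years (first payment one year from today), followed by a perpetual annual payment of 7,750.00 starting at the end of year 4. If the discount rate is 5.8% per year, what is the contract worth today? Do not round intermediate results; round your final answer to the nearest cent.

119320.65

PV of 3-year annuity: 2,420.00 × [1 − (1+0.058)^−3] / 0.058 = 6492.69996
Perpetuity value at year 3: 7,750.00 / 0.058 = 133620.68966
PV of perpetuity: 133620.68966 / (1+0.058)^3 = 112827.95219
Total PV = 6492.69996 + 112827.95219 = 119320.65215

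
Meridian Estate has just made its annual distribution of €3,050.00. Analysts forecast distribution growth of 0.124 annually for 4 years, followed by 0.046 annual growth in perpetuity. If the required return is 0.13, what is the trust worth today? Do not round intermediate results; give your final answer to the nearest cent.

D_1 = 3428.20000
D_2 = 3853.29680
D_3 = 4331.10560
D_4 = 4868.16270
Terminal value at year 4: TV = D_4×(1+g_2)/(r−g_2) = 5092.09818/0.084 = 60620.21645
P_0 = D_1/(1+r)^1 + D_2/(1+r)^2 + D_3/(1+r)^3 + D_4/(1+r)^4 + TV/(1+r)^4
    = 3033.80531 + 3017.69661 + 3001.67344 + 2985.73535 + 37179.51403 = 49218.42474

€49218.42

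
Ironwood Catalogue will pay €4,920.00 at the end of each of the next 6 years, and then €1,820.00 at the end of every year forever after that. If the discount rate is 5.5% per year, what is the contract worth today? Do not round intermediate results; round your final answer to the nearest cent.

€48577.05

PV of 6-year annuity: €4,920.00 × [1 − (1+0.055)^−6] / 0.055 = 24578.00912
Perpetuity value at year 6: €1,820.00 / 0.055 = 33090.90909
PV of perpetuity: 33090.90909 / (1+0.055)^6 = 23999.04393
Total PV = 24578.00912 + 23999.04393 = 48577.05305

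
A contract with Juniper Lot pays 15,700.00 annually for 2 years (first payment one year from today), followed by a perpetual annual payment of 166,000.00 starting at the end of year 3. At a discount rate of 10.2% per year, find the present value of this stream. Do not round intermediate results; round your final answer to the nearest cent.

1367298.18

PV of 2-year annuity: 15,700.00 × [1 − (1+0.102)^−2] / 0.102 = 27174.97637
Perpetuity value at year 2: 166,000.00 / 0.102 = 1627450.98039
PV of perpetuity: 1627450.98039 / (1+0.102)^2 = 1340123.20479
Total PV = 27174.97637 + 1340123.20479 = 1367298.18116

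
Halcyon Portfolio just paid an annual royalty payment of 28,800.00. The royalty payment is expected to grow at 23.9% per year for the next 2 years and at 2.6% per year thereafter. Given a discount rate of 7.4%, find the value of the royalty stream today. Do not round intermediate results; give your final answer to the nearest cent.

D_1 = 35683.20000
D_2 = 44211.48480
Terminal value at year 2: TV = D_2×(1+g_2)/(r−g_2) = 45360.98340/0.048 = 945020.48760
P_0 = D_1/(1+r)^1 + D_2/(1+r)^2 + TV/(1+r)^2
    = 33224.58101 + 38328.91608 + 819280.58113 = 890834.07821

890834.08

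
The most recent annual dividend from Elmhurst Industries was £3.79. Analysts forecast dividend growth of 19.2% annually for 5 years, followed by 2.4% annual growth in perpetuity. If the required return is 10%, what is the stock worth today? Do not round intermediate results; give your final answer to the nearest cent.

£100.57

D_1 = 4.51768
D_2 = 5.38507
D_3 = 6.41901
D_4 = 7.65146
D_5 = 9.12054
Terminal value at year 5: TV = D_5×(1+g_2)/(r−g_2) = 9.33943/0.076 = 122.88726
P_0 = D_1/(1+r)^1 + D_2/(1+r)^2 + D_3/(1+r)^3 + D_4/(1+r)^4 + D_5/(1+r)^5 + TV/(1+r)^5
    = 4.10698 + 4.45047 + 4.82270 + 5.22605 + 5.66314 + 76.30332 = 100.57266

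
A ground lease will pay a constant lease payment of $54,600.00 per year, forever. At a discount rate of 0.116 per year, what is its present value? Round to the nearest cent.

Level perpetuity: PV = C / r = $54,600.00 / 0.116 = $470,689.66

$470689.66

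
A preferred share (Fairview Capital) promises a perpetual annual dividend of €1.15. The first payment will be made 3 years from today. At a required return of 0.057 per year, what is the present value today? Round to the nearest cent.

Value at end of year 2: C / r = €1.15 / 0.057 = €20.1754
Discount to today: PV = €20.1754 / (1 + 0.057)^2 = €20.1754 / 1.117249 = €18.06

€18.06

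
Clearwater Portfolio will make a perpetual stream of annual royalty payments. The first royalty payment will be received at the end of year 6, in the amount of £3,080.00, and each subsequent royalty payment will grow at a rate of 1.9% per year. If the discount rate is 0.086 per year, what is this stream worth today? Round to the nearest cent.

£30431.74

Value at end of year 5: C₁ / (r − g) = £3,080.00 / (0.086 − 0.019) = £45,970.1493
Discount to today: PV = £45,970.1493 / (1 + 0.086)^5 = £45,970.1493 / 1.510599 = £30,431.74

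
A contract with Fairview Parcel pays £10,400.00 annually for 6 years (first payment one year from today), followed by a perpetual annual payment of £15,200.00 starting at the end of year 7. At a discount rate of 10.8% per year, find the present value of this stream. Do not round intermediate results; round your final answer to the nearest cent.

£120316.62

PV of 6-year annuity: £10,400.00 × [1 − (1+0.108)^−6] / 0.108 = 44252.25396
Perpetuity value at year 6: £15,200.00 / 0.108 = 140740.74074
PV of perpetuity: 140740.74074 / (1+0.108)^6 = 76064.36956
Total PV = 44252.25396 + 76064.36956 = 120316.62353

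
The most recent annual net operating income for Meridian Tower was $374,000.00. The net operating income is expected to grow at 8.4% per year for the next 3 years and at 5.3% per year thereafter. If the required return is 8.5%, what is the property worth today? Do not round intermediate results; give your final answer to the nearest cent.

D_1 = 405416.00000
D_2 = 439470.94400
D_3 = 476386.50330
Terminal value at year 3: TV = D_3×(1+g_2)/(r−g_2) = 501634.98797/0.032 = 15676093.37408
P_0 = D_1/(1+r)^1 + D_2/(1+r)^2 + D_3/(1+r)^3 + TV/(1+r)^3
    = 373655.29954 + 373310.91677 + 372966.85141 + 12272940.45433 = 13392873.52205

$13392873.52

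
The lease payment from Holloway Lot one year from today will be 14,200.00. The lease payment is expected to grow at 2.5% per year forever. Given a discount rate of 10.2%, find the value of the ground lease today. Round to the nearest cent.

184415.58

Growing perpetuity: P = D₁ / (r − g) = 14,200.0000 / (0.102 − 0.025) = 184,415.58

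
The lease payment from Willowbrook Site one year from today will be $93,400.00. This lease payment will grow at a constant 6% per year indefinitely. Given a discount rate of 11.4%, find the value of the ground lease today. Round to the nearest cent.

$1729629.63

Growing perpetuity: P = D₁ / (r − g) = $93,400.0000 / (0.114 − 0.06) = $1,729,629.63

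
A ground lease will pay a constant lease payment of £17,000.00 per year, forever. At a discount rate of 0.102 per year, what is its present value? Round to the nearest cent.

Level perpetuity: PV = C / r = £17,000.00 / 0.102 = £166,666.67

£166666.67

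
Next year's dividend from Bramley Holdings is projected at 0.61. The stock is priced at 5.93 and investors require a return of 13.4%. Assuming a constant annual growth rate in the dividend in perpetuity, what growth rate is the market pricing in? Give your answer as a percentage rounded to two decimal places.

P = D₁/(r−g) ⇒ g = r − D₁/P = 0.134 − 0.61/5.93 = 0.031133

3.11%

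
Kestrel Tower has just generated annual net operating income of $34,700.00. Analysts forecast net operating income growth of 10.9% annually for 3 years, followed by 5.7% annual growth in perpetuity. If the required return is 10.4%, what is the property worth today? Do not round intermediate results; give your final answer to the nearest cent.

D_1 = 38482.30000
D_2 = 42676.87070
D_3 = 47328.64961
Terminal value at year 3: TV = D_3×(1+g_2)/(r−g_2) = 50026.38263/0.047 = 1064391.11987
P_0 = D_1/(1+r)^1 + D_2/(1+r)^2 + D_3/(1+r)^3 + TV/(1+r)^3
    = 34857.15580 + 35015.02335 + 35173.60588 + 791031.94509 = 896077.73012

$896077.73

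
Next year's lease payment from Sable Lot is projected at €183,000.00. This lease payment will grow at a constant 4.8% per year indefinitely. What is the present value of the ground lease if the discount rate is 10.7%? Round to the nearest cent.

€3101694.92

Growing perpetuity: P = D₁ / (r − g) = €183,000.0000 / (0.107 − 0.048) = €3,101,694.92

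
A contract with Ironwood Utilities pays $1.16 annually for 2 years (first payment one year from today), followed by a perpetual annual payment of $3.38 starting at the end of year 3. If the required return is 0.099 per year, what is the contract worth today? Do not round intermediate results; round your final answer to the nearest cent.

PV of 2-year annuity: $1.16 × [1 − (1+0.099)^−2] / 0.099 = 2.01593
Perpetuity value at year 2: $3.38 / 0.099 = 34.14141
PV of perpetuity: 34.14141 / (1+0.099)^2 = 28.26742
Total PV = 2.01593 + 28.26742 = 30.28334

$30.28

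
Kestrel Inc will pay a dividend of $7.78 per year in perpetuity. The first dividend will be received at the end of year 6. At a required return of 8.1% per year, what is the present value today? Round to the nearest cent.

$65.07

Value at end of year 5: C / r = $7.78 / 0.081 = $96.0494
Discount to today: PV = $96.0494 / (1 + 0.081)^5 = $96.0494 / 1.476143 = $65.07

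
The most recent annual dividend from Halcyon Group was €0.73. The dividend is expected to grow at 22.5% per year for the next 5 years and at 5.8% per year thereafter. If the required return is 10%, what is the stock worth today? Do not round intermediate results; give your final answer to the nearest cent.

€36.60

D_1 = 0.89425
D_2 = 1.09546
D_3 = 1.34193
D_4 = 1.64387
D_5 = 2.01374
Terminal value at year 5: TV = D_5×(1+g_2)/(r−g_2) = 2.13054/0.042 = 50.72706
P_0 = D_1/(1+r)^1 + D_2/(1+r)^2 + D_3/(1+r)^3 + D_4/(1+r)^4 + D_5/(1+r)^5 + TV/(1+r)^5
    = 0.81295 + 0.90534 + 1.00821 + 1.12278 + 1.25037 + 31.49751 = 36.59718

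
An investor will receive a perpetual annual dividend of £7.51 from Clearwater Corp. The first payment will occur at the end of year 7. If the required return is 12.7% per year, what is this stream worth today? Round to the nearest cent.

Value at end of year 6: C / r = £7.51 / 0.127 = £59.1339
Discount to today: PV = £59.1339 / (1 + 0.127)^6 = £59.1339 / 2.049007 = £28.86

£28.86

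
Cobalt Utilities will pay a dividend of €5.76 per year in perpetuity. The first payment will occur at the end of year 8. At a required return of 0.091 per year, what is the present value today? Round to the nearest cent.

Value at end of year 7: C / r = €5.76 / 0.091 = €63.2967
Discount to today: PV = €63.2967 / (1 + 0.091)^7 = €63.2967 / 1.839811 = €34.40

€34.40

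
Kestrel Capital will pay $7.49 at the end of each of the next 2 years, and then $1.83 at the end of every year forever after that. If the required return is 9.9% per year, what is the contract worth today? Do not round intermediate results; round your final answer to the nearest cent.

$28.32

PV of 2-year annuity: $7.49 × [1 − (1+0.099)^−2] / 0.099 = 13.01664
Perpetuity value at year 2: $1.83 / 0.099 = 18.48485
PV of perpetuity: 18.48485 / (1+0.099)^2 = 15.30455
Total PV = 13.01664 + 15.30455 = 28.32119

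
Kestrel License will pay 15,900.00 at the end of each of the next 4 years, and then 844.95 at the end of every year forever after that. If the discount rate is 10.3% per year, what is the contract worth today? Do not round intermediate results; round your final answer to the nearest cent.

55617.61

PV of 4-year annuity: 15,900.00 × [1 − (1+0.103)^−4] / 0.103 = 50075.28613
Perpetuity value at year 4: 844.95 / 0.103 = 8203.39806
PV of perpetuity: 8203.39806 / (1+0.103)^4 = 5542.32177
Total PV = 50075.28613 + 5542.32177 = 55617.60789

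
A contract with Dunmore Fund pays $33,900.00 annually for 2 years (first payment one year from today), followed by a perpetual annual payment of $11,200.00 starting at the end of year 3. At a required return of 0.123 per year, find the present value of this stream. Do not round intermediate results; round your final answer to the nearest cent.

$129270.37

PV of 2-year annuity: $33,900.00 × [1 − (1+0.123)^−2] / 0.123 = 57067.67508
Perpetuity value at year 2: $11,200.00 / 0.123 = 91056.91057
PV of perpetuity: 91056.91057 / (1+0.123)^2 = 72202.69344
Total PV = 57067.67508 + 72202.69344 = 129270.36851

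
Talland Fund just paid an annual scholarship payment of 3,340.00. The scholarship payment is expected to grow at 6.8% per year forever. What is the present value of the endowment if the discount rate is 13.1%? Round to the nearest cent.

56620.95

D₁ = D₀ × (1 + g) = 3,340.00 × 1.068 = 3,567.1200
Growing perpetuity: P = D₁ / (r − g) = 3,567.1200 / (0.131 − 0.068) = 56,620.95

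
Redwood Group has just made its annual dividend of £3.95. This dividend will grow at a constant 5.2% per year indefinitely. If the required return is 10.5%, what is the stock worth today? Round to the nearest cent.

£78.40

D₁ = D₀ × (1 + g) = £3.95 × 1.052 = £4.1554
Growing perpetuity: P = D₁ / (r − g) = £4.1554 / (0.105 − 0.052) = £78.40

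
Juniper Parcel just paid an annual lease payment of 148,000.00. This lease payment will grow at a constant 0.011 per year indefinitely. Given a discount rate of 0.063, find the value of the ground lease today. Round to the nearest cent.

D₁ = D₀ × (1 + g) = 148,000.00 × 1.011 = 149,628.0000
Growing perpetuity: P = D₁ / (r − g) = 149,628.0000 / (0.063 − 0.011) = 2,877,461.54

2877461.54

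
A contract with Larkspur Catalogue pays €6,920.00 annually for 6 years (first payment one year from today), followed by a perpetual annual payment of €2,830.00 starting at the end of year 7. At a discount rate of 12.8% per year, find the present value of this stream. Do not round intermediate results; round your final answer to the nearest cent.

€38550.82

PV of 6-year annuity: €6,920.00 × [1 − (1+0.128)^−6] / 0.128 = 27817.80519
Perpetuity value at year 6: €2,830.00 / 0.128 = 22109.37500
PV of perpetuity: 22109.37500 / (1+0.128)^6 = 10733.01825
Total PV = 27817.80519 + 10733.01825 = 38550.82344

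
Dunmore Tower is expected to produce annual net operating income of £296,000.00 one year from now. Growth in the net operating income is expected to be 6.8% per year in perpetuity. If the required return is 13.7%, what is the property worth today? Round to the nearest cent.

£4289855.07

Growing perpetuity: P = D₁ / (r − g) = £296,000.0000 / (0.137 − 0.068) = £4,289,855.07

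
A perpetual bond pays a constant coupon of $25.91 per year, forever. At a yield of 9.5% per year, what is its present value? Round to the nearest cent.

Level perpetuity: PV = C / r = $25.91 / 0.095 = $272.74

$272.74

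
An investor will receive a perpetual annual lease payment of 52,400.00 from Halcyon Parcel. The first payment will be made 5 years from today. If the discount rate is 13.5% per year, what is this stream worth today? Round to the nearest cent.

Value at end of year 4: C / r = 52,400.00 / 0.135 = 388,148.1481
Discount to today: PV = 388,148.1481 / (1 + 0.135)^4 = 388,148.1481 / 1.659524 = 233,891.30

233891.30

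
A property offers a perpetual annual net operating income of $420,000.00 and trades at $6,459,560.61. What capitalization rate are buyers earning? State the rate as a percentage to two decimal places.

P = C/r ⇒ r = C/P = $420,000.00/$6,459,560.61 = 0.065020

6.50%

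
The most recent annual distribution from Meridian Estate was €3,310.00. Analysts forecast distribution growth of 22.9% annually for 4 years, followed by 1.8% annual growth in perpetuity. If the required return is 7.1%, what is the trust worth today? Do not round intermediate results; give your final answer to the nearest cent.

€129140.81

D_1 = 4067.99000
D_2 = 4999.55971
D_3 = 6144.45888
D_4 = 7551.53997
Terminal value at year 4: TV = D_4×(1+g_2)/(r−g_2) = 7687.46769/0.053 = 145046.56014
P_0 = D_1/(1+r)^1 + D_2/(1+r)^2 + D_3/(1+r)^3 + D_4/(1+r)^4 + TV/(1+r)^4
    = 3798.30999 + 4358.65824 + 5001.67225 + 5739.54734 + 110242.62619 = 129140.81401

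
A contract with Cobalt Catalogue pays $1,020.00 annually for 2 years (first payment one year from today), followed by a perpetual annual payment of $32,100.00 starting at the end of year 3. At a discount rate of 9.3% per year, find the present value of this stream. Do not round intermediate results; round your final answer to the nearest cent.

PV of 2-year annuity: $1,020.00 × [1 − (1+0.093)^−2] / 0.093 = 1787.01861
Perpetuity value at year 2: $32,100.00 / 0.093 = 345161.29032
PV of perpetuity: 345161.29032 / (1+0.093)^2 = 288922.76336
Total PV = 1787.01861 + 288922.76336 = 290709.78197

$290709.78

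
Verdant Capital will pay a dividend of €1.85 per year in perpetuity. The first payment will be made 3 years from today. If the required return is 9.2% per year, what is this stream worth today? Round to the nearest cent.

€16.86

Value at end of year 2: C / r = €1.85 / 0.092 = €20.1087
Discount to today: PV = €20.1087 / (1 + 0.092)^2 = €20.1087 / 1.192464 = €16.86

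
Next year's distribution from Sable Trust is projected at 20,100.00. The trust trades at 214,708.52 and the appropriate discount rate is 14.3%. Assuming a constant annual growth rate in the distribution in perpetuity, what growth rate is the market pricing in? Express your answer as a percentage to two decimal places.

4.94%

P = D₁/(r−g) ⇒ g = r − D₁/P = 0.143 − 20,100.00/214,708.52 = 0.049385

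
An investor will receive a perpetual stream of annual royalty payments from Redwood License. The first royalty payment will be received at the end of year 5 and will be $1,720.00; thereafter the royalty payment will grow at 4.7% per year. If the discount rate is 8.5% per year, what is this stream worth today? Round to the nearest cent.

$32660.73

Value at end of year 4: C₁ / (r − g) = $1,720.00 / (0.085 − 0.047) = $45,263.1579
Discount to today: PV = $45,263.1579 / (1 + 0.085)^4 = $45,263.1579 / 1.385859 = $32,660.73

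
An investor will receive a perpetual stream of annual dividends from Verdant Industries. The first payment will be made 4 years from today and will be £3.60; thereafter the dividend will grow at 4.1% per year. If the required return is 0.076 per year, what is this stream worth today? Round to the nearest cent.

£82.57

Value at end of year 3: C₁ / (r − g) = £3.60 / (0.076 − 0.041) = £102.8571
Discount to today: PV = £102.8571 / (1 + 0.076)^3 = £102.8571 / 1.245767 = £82.57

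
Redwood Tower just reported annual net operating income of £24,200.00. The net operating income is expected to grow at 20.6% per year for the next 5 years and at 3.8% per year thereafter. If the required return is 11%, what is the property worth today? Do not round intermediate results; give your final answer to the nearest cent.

D_1 = 29185.20000
D_2 = 35197.35120
D_3 = 42448.00555
D_4 = 51192.29469
D_5 = 61737.90740
Terminal value at year 5: TV = D_5×(1+g_2)/(r−g_2) = 64083.94788/0.072 = 890054.83163
P_0 = D_1/(1+r)^1 + D_2/(1+r)^2 + D_3/(1+r)^3 + D_4/(1+r)^4 + D_5/(1+r)^5 + TV/(1+r)^5
    = 26292.97297 + 28566.95982 + 31037.61581 + 33721.95015 + 36638.44314 + 528204.22187 = 684462.16377

£684462.16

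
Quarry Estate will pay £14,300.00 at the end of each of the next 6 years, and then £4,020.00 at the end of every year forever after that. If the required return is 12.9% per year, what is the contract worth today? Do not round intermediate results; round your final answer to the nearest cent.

£72372.30

PV of 6-year annuity: £14,300.00 × [1 − (1+0.129)^−6] / 0.129 = 57324.50873
Perpetuity value at year 6: £4,020.00 / 0.129 = 31162.79070
PV of perpetuity: 31162.79070 / (1+0.129)^6 = 15047.78894
Total PV = 57324.50873 + 15047.78894 = 72372.29767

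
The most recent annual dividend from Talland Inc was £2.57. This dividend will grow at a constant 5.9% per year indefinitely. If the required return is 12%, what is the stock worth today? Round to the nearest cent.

£44.62

D₁ = D₀ × (1 + g) = £2.57 × 1.059 = £2.7216
Growing perpetuity: P = D₁ / (r − g) = £2.7216 / (0.12 − 0.059) = £44.62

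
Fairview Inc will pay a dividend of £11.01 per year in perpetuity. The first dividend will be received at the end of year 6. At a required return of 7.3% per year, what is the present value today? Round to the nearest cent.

£106.04

Value at end of year 5: C / r = £11.01 / 0.073 = £150.8219
Discount to today: PV = £150.8219 / (1 + 0.073)^5 = £150.8219 / 1.422324 = £106.04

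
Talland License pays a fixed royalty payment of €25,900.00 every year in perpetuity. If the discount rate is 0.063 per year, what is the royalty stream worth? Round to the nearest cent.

€411111.11

Level perpetuity: PV = C / r = €25,900.00 / 0.063 = €411,111.11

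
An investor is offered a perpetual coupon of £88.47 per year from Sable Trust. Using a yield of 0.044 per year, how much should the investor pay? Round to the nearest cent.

Level perpetuity: PV = C / r = £88.47 / 0.044 = £2,010.68

£2010.68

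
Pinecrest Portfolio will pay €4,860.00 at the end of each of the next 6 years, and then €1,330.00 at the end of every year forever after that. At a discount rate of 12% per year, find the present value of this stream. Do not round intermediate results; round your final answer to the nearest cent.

PV of 6-year annuity: €4,860.00 × [1 − (1+0.12)^−6] / 0.12 = 19981.43959
Perpetuity value at year 6: €1,330.00 / 0.12 = 11083.33333
PV of perpetuity: 11083.33333 / (1+0.12)^6 = 5615.16159
Total PV = 19981.43959 + 5615.16159 = 25596.60119

€25596.60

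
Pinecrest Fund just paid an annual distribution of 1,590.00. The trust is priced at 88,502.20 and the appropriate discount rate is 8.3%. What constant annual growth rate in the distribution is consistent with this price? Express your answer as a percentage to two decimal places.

6.39%

P = D₀(1+g)/(r−g) ⇒ P(r−g) = D₀(1+g) ⇒ g(P+D₀) = P·r − D₀
g = (P·r − D₀)/(P + D₀) = (88,502.20×0.083 − 1,590.00) / (88,502.20 + 1,590.00) = 0.063887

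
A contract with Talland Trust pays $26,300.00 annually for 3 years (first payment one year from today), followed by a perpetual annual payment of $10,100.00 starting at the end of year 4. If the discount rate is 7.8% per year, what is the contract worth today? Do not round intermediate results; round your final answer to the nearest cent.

PV of 3-year annuity: $26,300.00 × [1 − (1+0.078)^−3] / 0.078 = 68022.99278
Perpetuity value at year 3: $10,100.00 / 0.078 = 129487.17949
PV of perpetuity: 129487.17949 / (1+0.078)^3 = 103364.28112
Total PV = 68022.99278 + 103364.28112 = 171387.27390

$171387.27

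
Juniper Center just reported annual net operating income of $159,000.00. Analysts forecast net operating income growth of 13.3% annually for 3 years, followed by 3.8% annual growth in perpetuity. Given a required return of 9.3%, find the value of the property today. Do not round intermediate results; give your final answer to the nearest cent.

$3855192.76

D_1 = 180147.00000
D_2 = 204106.55100
D_3 = 231252.72228
Terminal value at year 3: TV = D_3×(1+g_2)/(r−g_2) = 240040.32573/0.055 = 4364369.55872
P_0 = D_1/(1+r)^1 + D_2/(1+r)^2 + D_3/(1+r)^3 + TV/(1+r)^3
    = 164818.84721 + 170850.64400 + 177103.18358 + 3342420.08276 = 3855192.75754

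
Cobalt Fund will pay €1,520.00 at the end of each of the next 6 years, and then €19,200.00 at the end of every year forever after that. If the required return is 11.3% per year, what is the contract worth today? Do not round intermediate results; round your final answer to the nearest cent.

PV of 6-year annuity: €1,520.00 × [1 − (1+0.113)^−6] / 0.113 = 6375.22423
Perpetuity value at year 6: €19,200.00 / 0.113 = 169911.50442
PV of perpetuity: 169911.50442 / (1+0.113)^6 = 89382.35627
Total PV = 6375.22423 + 89382.35627 = 95757.58050

€95757.58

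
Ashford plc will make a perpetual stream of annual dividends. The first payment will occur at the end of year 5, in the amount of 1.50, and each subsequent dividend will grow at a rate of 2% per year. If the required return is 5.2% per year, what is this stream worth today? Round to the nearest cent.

Value at end of year 4: C₁ / (r − g) = 1.50 / (0.052 − 0.02) = 46.8750
Discount to today: PV = 46.8750 / (1 + 0.052)^4 = 46.8750 / 1.224794 = 38.27

38.27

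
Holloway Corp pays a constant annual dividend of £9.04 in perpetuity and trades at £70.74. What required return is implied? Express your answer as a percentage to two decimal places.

12.78%

P = C/r ⇒ r = C/P = £9.04/£70.74 = 0.127792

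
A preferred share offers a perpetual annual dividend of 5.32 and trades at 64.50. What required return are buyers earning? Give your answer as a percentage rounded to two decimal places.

P = C/r ⇒ r = C/P = 5.32/64.50 = 0.082481

8.25%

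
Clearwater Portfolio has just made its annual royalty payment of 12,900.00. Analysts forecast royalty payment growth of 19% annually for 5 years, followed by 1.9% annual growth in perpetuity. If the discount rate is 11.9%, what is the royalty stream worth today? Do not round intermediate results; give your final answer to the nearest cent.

D_1 = 15351.00000
D_2 = 18267.69000
D_3 = 21738.55110
D_4 = 25868.87581
D_5 = 30783.96221
Terminal value at year 5: TV = D_5×(1+g_2)/(r−g_2) = 31368.85749/0.1 = 313688.57495
P_0 = D_1/(1+r)^1 + D_2/(1+r)^2 + D_3/(1+r)^3 + D_4/(1+r)^4 + D_5/(1+r)^5 + TV/(1+r)^5
    = 13718.49866 + 14588.93066 + 15514.59114 + 16498.98432 + 17545.83676 + 178792.07662 = 256658.91816

256658.92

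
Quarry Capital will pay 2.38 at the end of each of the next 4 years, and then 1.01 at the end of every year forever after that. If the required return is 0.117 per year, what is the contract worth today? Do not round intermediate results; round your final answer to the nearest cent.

PV of 4-year annuity: 2.38 × [1 − (1+0.117)^−4] / 0.117 = 7.27480
Perpetuity value at year 4: 1.01 / 0.117 = 8.63248
PV of perpetuity: 8.63248 / (1+0.117)^4 = 5.54527
Total PV = 7.27480 + 5.54527 = 12.82008

12.82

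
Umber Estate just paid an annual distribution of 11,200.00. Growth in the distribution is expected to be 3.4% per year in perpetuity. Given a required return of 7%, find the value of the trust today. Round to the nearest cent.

321688.89

D₁ = D₀ × (1 + g) = 11,200.00 × 1.034 = 11,580.8000
Growing perpetuity: P = D₁ / (r − g) = 11,580.8000 / (0.07 − 0.034) = 321,688.89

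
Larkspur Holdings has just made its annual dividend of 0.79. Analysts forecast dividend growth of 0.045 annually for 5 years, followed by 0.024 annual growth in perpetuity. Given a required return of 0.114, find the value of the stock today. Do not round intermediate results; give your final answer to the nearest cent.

D_1 = 0.82555
D_2 = 0.86270
D_3 = 0.90152
D_4 = 0.94209
D_5 = 0.98448
Terminal value at year 5: TV = D_5×(1+g_2)/(r−g_2) = 1.00811/0.09 = 11.20124
P_0 = D_1/(1+r)^1 + D_2/(1+r)^2 + D_3/(1+r)^3 + D_4/(1+r)^4 + D_5/(1+r)^5 + TV/(1+r)^5
    = 0.74107 + 0.69517 + 0.65211 + 0.61172 + 0.57383 + 6.52890 = 9.80279

9.80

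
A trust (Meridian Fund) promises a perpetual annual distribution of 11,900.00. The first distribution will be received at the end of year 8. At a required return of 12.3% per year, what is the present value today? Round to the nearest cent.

Value at end of year 7: C / r = 11,900.00 / 0.123 = 96,747.9675
Discount to today: PV = 96,747.9675 / (1 + 0.123)^7 = 96,747.9675 / 2.252466 = 42,952.02

42952.02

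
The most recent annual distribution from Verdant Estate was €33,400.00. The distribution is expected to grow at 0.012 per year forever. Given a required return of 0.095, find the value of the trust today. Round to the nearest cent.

D₁ = D₀ × (1 + g) = €33,400.00 × 1.012 = €33,800.8000
Growing perpetuity: P = D₁ / (r − g) = €33,800.8000 / (0.095 − 0.012) = €407,238.55

€407238.55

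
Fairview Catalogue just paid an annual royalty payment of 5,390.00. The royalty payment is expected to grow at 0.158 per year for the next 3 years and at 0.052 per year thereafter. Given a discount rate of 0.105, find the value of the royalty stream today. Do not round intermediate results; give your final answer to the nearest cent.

D_1 = 6241.62000
D_2 = 7227.79596
D_3 = 8369.78772
Terminal value at year 3: TV = D_3×(1+g_2)/(r−g_2) = 8805.01668/0.053 = 166132.39025
P_0 = D_1/(1+r)^1 + D_2/(1+r)^2 + D_3/(1+r)^3 + TV/(1+r)^3
    = 5648.52489 + 5919.44961 + 6203.36891 + 123131.02068 = 140902.36409

140902.36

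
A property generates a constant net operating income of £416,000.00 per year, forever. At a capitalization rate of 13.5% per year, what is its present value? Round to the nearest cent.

£3081481.48

Level perpetuity: PV = C / r = £416,000.00 / 0.135 = £3,081,481.48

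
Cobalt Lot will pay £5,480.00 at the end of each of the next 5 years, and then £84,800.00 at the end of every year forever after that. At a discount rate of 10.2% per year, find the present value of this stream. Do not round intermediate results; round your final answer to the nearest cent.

£532217.36

PV of 5-year annuity: £5,480.00 × [1 − (1+0.102)^−5] / 0.102 = 20667.80694
Perpetuity value at year 5: £84,800.00 / 0.102 = 831372.54902
PV of perpetuity: 831372.54902 / (1+0.102)^5 = 511549.55112
Total PV = 20667.80694 + 511549.55112 = 532217.35806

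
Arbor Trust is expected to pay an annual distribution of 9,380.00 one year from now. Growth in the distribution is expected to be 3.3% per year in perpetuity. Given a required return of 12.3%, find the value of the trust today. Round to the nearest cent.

104222.22

Growing perpetuity: P = D₁ / (r − g) = 9,380.0000 / (0.123 − 0.033) = 104,222.22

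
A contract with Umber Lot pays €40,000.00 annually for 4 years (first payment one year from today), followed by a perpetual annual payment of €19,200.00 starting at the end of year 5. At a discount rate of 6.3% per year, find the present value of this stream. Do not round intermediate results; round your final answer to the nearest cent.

PV of 4-year annuity: €40,000.00 × [1 − (1+0.063)^−4] / 0.063 = 137657.36238
Perpetuity value at year 4: €19,200.00 / 0.063 = 304761.90476
PV of perpetuity: 304761.90476 / (1+0.063)^4 = 238686.37082
Total PV = 137657.36238 + 238686.37082 = 376343.73320

€376343.73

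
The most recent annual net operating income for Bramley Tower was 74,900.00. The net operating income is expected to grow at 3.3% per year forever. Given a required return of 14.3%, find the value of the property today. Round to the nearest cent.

703379.09

D₁ = D₀ × (1 + g) = 74,900.00 × 1.033 = 77,371.7000
Growing perpetuity: P = D₁ / (r − g) = 77,371.7000 / (0.143 − 0.033) = 703,379.09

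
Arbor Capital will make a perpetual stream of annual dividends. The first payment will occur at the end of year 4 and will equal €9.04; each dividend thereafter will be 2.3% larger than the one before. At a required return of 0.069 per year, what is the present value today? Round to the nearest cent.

€160.87

Value at end of year 3: C₁ / (r − g) = €9.04 / (0.069 − 0.023) = €196.5217
Discount to today: PV = €196.5217 / (1 + 0.069)^3 = €196.5217 / 1.221612 = €160.87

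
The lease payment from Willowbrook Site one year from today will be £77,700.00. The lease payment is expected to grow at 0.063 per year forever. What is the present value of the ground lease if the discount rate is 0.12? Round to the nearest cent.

£1363157.89

Growing perpetuity: P = D₁ / (r − g) = £77,700.0000 / (0.12 − 0.063) = £1,363,157.89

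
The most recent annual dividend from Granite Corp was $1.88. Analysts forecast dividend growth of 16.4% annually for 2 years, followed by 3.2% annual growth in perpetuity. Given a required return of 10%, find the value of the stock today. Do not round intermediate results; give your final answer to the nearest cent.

$36.04

D_1 = 2.18832
D_2 = 2.54720
Terminal value at year 2: TV = D_2×(1+g_2)/(r−g_2) = 2.62872/0.068 = 38.65757
P_0 = D_1/(1+r)^1 + D_2/(1+r)^2 + TV/(1+r)^2
    = 1.98938 + 2.10513 + 31.94841 = 36.04292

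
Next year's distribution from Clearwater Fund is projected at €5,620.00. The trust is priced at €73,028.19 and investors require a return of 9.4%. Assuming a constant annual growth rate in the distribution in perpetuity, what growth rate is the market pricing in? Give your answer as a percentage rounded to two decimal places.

1.70%

P = D₁/(r−g) ⇒ g = r − D₁/P = 0.094 − €5,620.00/€73,028.19 = 0.017043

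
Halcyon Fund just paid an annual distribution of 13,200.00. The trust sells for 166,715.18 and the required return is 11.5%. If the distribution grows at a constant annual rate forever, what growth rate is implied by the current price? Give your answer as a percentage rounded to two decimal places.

P = D₀(1+g)/(r−g) ⇒ P(r−g) = D₀(1+g) ⇒ g(P+D₀) = P·r − D₀
g = (P·r − D₀)/(P + D₀) = (166,715.18×0.115 − 13,200.00) / (166,715.18 + 13,200.00) = 0.033195

3.32%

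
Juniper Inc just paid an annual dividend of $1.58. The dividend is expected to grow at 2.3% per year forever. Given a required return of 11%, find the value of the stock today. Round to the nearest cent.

D₁ = D₀ × (1 + g) = $1.58 × 1.023 = $1.6163
Growing perpetuity: P = D₁ / (r − g) = $1.6163 / (0.11 − 0.023) = $18.58

$18.58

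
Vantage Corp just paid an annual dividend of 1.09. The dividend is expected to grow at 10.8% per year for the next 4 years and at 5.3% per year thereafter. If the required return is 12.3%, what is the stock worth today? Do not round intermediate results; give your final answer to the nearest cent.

D_1 = 1.20772
D_2 = 1.33815
D_3 = 1.48267
D_4 = 1.64280
Terminal value at year 4: TV = D_4×(1+g_2)/(r−g_2) = 1.72987/0.07 = 24.71245
P_0 = D_1/(1+r)^1 + D_2/(1+r)^2 + D_3/(1+r)^3 + D_4/(1+r)^4 + TV/(1+r)^4
    = 1.07544 + 1.06108 + 1.04690 + 1.03292 + 15.53806 = 19.75440

19.75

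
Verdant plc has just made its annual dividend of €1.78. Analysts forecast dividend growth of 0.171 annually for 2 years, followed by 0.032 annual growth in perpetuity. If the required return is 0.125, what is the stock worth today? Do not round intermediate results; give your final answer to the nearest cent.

D_1 = 2.08438
D_2 = 2.44081
Terminal value at year 2: TV = D_2×(1+g_2)/(r−g_2) = 2.51891/0.093 = 27.08511
P_0 = D_1/(1+r)^1 + D_2/(1+r)^2 + TV/(1+r)^2
    = 1.85278 + 1.92854 + 21.40058 = 25.18190

€25.18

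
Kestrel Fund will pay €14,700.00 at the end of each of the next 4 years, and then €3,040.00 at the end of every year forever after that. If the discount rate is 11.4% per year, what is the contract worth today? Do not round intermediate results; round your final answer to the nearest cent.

PV of 4-year annuity: €14,700.00 × [1 − (1+0.114)^−4] / 0.114 = 45219.17512
Perpetuity value at year 4: €3,040.00 / 0.114 = 26666.66667
PV of perpetuity: 26666.66667 / (1+0.114)^4 = 17315.21821
Total PV = 45219.17512 + 17315.21821 = 62534.39332

€62534.39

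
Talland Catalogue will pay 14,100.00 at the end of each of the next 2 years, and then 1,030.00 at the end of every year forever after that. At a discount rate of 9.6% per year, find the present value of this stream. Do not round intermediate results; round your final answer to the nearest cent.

PV of 2-year annuity: 14,100.00 × [1 − (1+0.096)^−2] / 0.096 = 24603.06889
Perpetuity value at year 2: 1,030.00 / 0.096 = 10729.16667
PV of perpetuity: 10729.16667 / (1+0.096)^2 = 8931.92121
Total PV = 24603.06889 + 8931.92121 = 33534.99010

33534.99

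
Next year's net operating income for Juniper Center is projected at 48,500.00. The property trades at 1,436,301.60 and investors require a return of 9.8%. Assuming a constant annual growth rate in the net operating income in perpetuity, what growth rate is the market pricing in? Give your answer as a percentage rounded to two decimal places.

6.42%

P = D₁/(r−g) ⇒ g = r − D₁/P = 0.098 − 48,500.00/1,436,301.60 = 0.064233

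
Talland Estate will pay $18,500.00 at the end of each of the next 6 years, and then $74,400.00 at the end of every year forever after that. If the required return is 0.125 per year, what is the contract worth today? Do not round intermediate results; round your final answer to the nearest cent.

$368590.43

PV of 6-year annuity: $18,500.00 × [1 − (1+0.125)^−6] / 0.125 = 74996.01273
Perpetuity value at year 6: $74,400.00 / 0.125 = 595200.00000
PV of perpetuity: 595200.00000 / (1+0.125)^6 = 293594.41368
Total PV = 74996.01273 + 293594.41368 = 368590.42641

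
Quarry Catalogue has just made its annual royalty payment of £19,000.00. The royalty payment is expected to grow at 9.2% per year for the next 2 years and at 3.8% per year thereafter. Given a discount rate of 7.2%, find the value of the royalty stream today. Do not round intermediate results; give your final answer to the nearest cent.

D_1 = 20748.00000
D_2 = 22656.81600
Terminal value at year 2: TV = D_2×(1+g_2)/(r−g_2) = 23517.77501/0.034 = 691699.26494
P_0 = D_1/(1+r)^1 + D_2/(1+r)^2 + TV/(1+r)^2
    = 19354.47761 + 19715.56861 + 601904.71234 = 640974.75856

£640974.76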